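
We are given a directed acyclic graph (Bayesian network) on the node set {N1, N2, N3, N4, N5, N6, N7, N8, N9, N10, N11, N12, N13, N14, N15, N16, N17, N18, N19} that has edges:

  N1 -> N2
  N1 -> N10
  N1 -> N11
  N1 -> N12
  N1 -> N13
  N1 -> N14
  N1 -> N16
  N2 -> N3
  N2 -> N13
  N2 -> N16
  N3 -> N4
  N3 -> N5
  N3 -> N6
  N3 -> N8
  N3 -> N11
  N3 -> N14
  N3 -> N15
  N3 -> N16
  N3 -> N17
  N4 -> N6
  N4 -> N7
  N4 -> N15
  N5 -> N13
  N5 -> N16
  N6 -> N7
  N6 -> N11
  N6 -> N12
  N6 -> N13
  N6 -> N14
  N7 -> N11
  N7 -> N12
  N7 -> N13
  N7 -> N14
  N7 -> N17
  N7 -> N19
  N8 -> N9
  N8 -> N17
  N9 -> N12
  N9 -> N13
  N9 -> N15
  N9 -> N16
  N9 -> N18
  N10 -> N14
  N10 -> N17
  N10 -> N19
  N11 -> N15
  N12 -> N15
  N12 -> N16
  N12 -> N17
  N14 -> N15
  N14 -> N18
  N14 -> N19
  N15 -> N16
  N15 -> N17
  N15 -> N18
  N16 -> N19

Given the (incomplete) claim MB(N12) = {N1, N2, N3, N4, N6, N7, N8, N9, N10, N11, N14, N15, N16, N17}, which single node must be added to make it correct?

N5

N12 has parents N1, N6, N7, N9.
N12 has children N15, N16, N17.
Co-parents of N12 (other parents of its children):
  N15: N3, N4, N9, N11, N14
  N16: N1, N2, N3, N5, N9, N15
  N17: N3, N7, N8, N10, N15
MB(N12) = {N1, N2, N3, N4, N5, N6, N7, N8, N9, N10, N11, N14, N15, N16, N17}.
Comparing with the claimed set, N5 is missing.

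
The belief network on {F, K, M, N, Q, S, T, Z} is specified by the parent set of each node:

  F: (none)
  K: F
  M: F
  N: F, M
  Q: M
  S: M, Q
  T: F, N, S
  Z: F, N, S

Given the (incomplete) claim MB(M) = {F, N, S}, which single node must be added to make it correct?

Recall MB(v) = parents ∪ children ∪ spouses, where spouses are the other parents of v's children.
M's children: N, Q, S.
M's parents: F.
For each child, the remaining parents (spouses of M):
  N: F
  Q: —
  S: Q
MB(M) = {F, N, Q, S}.
Comparing with the claimed set, Q is missing.

Q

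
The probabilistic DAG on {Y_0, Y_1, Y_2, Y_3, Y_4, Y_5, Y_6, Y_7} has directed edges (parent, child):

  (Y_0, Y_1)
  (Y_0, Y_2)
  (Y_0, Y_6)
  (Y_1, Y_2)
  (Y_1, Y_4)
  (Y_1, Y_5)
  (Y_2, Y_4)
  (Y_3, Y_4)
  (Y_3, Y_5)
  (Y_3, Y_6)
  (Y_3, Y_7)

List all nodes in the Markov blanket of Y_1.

Children of Y_1: Y_2, Y_4, Y_5.
Pa(Y_1) = {Y_0}.
For each child, the remaining parents (spouses of Y_1):
  Y_2's other parent is Y_0.
  Y_4 also has parents Y_2, Y_3.
  Y_5 also has parent Y_3.
So the Markov blanket of Y_1 is {Y_0, Y_2, Y_3, Y_4, Y_5}.

{Y_0, Y_2, Y_3, Y_4, Y_5}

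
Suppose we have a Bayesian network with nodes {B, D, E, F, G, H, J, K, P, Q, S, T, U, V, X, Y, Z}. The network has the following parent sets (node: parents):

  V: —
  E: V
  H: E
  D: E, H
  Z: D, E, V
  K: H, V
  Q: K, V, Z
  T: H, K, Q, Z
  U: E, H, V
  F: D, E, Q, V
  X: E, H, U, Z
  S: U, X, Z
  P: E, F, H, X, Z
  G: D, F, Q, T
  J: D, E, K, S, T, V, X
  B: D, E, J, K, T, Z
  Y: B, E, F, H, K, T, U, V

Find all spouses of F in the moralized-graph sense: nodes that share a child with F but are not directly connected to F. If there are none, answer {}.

{B, H, K, T, U, X, Z}

Children of F: G, P, Y.
  P: E, H, X, Z
  G: D, Q, T
  Y: B, E, H, K, T, U, V
Excluding nodes already adjacent to F (D, E, G, P, Q, V, Y), the co-parent-only contribution is {B, H, K, T, U, X, Z}.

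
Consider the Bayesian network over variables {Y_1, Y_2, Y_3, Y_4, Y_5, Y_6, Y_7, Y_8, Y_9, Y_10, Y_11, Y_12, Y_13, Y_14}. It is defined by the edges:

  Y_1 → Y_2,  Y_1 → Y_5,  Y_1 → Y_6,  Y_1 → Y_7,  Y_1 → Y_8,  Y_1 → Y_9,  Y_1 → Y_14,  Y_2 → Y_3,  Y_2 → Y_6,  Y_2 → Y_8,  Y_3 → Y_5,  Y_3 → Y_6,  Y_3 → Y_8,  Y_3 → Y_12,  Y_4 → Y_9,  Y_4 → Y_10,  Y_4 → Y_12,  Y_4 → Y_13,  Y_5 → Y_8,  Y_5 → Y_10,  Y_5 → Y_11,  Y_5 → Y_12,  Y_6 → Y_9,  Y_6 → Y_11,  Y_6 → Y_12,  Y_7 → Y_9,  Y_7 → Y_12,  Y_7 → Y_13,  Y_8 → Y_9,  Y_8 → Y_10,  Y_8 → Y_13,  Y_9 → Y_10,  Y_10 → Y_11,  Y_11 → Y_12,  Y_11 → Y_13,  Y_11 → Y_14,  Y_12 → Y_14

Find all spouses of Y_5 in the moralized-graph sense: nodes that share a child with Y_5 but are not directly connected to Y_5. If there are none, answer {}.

{Y_2, Y_4, Y_6, Y_7, Y_9}

Children of Y_5: Y_8, Y_10, Y_11, Y_12.
  Y_8: Y_1, Y_2, Y_3
  Y_10: Y_4, Y_8, Y_9
  Y_11: Y_6, Y_10
  Y_12: Y_3, Y_4, Y_6, Y_7, Y_11
Excluding nodes already adjacent to Y_5 (Y_1, Y_3, Y_8, Y_10, Y_11, Y_12), the co-parent-only contribution is {Y_2, Y_4, Y_6, Y_7, Y_9}.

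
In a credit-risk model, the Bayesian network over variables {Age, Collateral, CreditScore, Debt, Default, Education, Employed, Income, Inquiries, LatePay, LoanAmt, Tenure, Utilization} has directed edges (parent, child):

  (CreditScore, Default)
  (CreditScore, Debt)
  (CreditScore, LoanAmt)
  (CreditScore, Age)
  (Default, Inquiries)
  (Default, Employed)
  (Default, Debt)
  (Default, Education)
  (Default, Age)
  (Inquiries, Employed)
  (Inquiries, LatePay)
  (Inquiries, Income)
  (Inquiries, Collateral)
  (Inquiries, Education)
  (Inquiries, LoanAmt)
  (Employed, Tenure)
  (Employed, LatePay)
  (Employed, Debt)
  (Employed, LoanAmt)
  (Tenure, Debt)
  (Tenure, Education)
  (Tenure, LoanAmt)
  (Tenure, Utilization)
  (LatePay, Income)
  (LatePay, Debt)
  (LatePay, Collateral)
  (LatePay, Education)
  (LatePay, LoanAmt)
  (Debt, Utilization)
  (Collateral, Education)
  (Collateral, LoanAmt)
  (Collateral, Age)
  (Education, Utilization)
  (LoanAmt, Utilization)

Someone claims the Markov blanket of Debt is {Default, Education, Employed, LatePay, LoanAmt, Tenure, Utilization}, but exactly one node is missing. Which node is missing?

Pa(Debt) = {CreditScore, Default, Employed, LatePay, Tenure}.
Children of Debt: Utilization.
Parents of each child, excluding Debt:
  Utilization also has parents Education, LoanAmt, Tenure.
MB(Debt) = {CreditScore, Default, Education, Employed, LatePay, LoanAmt, Tenure, Utilization}.
Comparing with the claimed set, CreditScore is missing.

CreditScore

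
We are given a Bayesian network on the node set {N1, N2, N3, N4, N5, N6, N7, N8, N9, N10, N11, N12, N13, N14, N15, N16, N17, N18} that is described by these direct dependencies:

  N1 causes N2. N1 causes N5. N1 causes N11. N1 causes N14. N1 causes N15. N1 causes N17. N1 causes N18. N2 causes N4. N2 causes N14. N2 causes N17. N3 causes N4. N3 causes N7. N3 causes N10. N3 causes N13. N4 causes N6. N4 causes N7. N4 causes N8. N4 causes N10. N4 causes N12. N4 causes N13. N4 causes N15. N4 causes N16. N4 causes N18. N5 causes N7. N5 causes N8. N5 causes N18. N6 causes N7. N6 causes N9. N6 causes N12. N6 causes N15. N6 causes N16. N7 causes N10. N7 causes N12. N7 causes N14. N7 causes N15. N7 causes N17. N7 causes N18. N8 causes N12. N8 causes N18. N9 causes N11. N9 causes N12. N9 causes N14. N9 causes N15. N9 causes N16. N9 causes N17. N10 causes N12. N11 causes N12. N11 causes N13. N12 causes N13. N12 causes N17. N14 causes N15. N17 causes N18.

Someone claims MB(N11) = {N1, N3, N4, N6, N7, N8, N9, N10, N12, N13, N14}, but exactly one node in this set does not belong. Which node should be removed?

N14

N11 has parents N1, N9.
N11 has children N12, N13.
Co-parents of N11 (other parents of its children):
  parents(N12) \ {N11} = {N4, N6, N7, N8, N9, N10}.
  N13 also has parents N3, N4, N12.
MB(N11) = {N1, N3, N4, N6, N7, N8, N9, N10, N12, N13}.
N14 is neither a parent, child, nor co-parent of N11, so it does not belong.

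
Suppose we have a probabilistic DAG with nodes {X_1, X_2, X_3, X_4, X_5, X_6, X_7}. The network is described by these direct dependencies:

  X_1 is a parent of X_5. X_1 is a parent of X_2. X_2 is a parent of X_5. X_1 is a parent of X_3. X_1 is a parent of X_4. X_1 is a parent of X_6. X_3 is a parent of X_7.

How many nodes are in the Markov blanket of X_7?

X_7's parents: X_3.
X_7 has no children.
With no children, X_7 has no spouses; the co-parent set is empty.
MB(X_7) = {X_3}, which has 1 node.

1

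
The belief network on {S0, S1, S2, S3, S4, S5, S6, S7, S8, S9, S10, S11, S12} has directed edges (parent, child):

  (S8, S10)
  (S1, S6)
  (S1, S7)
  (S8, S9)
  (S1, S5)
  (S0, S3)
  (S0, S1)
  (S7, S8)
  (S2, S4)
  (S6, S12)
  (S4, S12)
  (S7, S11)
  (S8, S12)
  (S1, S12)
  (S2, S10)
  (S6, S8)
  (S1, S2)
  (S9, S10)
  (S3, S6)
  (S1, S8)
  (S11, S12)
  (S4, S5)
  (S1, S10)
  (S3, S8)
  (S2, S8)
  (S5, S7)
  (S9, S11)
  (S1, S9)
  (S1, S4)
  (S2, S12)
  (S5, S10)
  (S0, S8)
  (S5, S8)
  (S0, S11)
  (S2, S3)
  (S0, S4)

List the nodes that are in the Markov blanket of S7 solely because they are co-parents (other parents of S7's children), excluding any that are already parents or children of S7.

{S0, S2, S3, S6, S9}

Children of S7: S8, S11.
  S8's other parents are S0, S1, S2, S3, S5, S6.
  parents(S11) \ {S7} = {S0, S9}.
Excluding nodes already adjacent to S7 (S1, S5, S8, S11), the co-parent-only contribution is {S0, S2, S3, S6, S9}.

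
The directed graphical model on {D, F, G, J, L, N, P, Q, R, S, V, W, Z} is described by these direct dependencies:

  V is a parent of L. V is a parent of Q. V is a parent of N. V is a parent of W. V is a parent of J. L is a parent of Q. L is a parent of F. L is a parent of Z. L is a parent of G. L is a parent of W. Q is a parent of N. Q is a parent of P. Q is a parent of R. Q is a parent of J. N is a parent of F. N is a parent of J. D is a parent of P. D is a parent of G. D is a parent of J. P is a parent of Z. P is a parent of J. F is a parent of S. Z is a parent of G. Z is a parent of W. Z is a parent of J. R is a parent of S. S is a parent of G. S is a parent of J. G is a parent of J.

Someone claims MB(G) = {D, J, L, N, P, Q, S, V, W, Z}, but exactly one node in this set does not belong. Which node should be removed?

W

Recall MB(v) = parents ∪ children ∪ spouses, where spouses are the other parents of v's children.
G has child J.
G's parents: D, L, S, Z.
Co-parents of G (other parents of its children):
  parents(J) \ {G} = {D, N, P, Q, S, V, Z}.
MB(G) = {D, J, L, N, P, Q, S, V, Z}.
W is neither a parent, child, nor co-parent of G, so it does not belong.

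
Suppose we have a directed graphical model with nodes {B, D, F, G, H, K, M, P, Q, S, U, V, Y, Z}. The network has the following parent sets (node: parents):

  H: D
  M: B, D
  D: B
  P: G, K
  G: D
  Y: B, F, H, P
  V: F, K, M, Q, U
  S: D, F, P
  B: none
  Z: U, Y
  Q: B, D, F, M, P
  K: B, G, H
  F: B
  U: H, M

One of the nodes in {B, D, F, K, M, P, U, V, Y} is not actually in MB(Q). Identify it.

Recall MB(v) = parents ∪ children ∪ spouses, where spouses are the other parents of v's children.
Q has parents B, D, F, M, P.
Q has child V.
Other parents of Q's children:
  V: F, K, M, U
MB(Q) = {B, D, F, K, M, P, U, V}.
Y is neither a parent, child, nor co-parent of Q, so it does not belong.

Y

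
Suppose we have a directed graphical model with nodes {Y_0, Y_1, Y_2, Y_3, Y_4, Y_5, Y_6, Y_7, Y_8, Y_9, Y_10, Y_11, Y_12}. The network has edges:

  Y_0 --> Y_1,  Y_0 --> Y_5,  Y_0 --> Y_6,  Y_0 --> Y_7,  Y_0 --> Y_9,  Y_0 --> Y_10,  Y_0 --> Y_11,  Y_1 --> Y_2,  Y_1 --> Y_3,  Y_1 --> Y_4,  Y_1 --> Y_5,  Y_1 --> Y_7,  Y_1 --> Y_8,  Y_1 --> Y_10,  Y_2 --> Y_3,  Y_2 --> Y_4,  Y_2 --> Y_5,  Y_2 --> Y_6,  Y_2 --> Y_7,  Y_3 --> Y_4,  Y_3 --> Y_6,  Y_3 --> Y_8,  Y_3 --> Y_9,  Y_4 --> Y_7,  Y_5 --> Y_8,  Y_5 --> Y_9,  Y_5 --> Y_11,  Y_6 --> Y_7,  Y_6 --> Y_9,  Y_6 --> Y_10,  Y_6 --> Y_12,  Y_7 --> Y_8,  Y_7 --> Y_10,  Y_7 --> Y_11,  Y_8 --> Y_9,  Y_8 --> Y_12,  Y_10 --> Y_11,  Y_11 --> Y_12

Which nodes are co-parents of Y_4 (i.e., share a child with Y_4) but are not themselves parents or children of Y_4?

{Y_0, Y_6}

Children of Y_4: Y_7.
  parents(Y_7) \ {Y_4} = {Y_0, Y_1, Y_2, Y_6}.
Excluding nodes already adjacent to Y_4 (Y_1, Y_2, Y_3, Y_7), the co-parent-only contribution is {Y_0, Y_6}.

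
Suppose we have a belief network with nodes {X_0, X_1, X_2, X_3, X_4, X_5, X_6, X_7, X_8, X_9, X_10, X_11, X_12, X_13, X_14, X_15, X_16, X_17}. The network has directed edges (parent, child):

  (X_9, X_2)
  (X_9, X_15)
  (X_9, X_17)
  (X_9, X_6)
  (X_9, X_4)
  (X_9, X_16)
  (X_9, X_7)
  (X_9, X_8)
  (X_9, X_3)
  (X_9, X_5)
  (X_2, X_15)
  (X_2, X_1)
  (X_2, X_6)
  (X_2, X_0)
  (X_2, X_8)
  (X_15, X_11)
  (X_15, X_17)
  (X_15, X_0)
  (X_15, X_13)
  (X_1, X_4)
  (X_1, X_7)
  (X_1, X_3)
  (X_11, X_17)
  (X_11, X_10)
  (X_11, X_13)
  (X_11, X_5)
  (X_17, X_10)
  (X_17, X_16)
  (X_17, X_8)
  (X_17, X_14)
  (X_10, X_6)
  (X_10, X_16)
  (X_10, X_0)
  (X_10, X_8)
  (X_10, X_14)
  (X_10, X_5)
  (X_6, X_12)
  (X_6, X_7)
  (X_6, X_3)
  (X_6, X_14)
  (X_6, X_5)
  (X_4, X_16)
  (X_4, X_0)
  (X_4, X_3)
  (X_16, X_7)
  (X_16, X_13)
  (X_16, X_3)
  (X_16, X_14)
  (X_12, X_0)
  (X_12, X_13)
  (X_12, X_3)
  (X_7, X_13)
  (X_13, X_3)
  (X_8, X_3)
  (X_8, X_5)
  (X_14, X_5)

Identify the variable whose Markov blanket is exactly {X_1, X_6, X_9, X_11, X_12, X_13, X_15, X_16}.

The target node must have every member of {X_1, X_6, X_9, X_11, X_12, X_13, X_15, X_16} as a parent, child, or co-parent, and no others.
Parents of X_7: X_1, X_6, X_9, X_16; children: X_13; co-parents: X_11, X_12, X_15, X_16.
These exactly cover the given set, so the node is X_7.

X_7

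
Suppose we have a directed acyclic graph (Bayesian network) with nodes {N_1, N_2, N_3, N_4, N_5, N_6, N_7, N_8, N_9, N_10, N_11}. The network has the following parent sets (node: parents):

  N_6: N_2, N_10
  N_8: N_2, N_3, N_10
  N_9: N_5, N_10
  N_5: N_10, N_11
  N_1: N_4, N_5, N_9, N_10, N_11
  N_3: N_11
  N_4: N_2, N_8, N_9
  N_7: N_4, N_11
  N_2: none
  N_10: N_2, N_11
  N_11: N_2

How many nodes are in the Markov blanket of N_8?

N_8's parents: N_2, N_3, N_10.
Ch(N_8) = {N_4}.
For each child, the remaining parents (spouses of N_8):
  N_4's other parents are N_2, N_9.
MB(N_8) = {N_2, N_3, N_4, N_9, N_10}, which has 5 nodes.

5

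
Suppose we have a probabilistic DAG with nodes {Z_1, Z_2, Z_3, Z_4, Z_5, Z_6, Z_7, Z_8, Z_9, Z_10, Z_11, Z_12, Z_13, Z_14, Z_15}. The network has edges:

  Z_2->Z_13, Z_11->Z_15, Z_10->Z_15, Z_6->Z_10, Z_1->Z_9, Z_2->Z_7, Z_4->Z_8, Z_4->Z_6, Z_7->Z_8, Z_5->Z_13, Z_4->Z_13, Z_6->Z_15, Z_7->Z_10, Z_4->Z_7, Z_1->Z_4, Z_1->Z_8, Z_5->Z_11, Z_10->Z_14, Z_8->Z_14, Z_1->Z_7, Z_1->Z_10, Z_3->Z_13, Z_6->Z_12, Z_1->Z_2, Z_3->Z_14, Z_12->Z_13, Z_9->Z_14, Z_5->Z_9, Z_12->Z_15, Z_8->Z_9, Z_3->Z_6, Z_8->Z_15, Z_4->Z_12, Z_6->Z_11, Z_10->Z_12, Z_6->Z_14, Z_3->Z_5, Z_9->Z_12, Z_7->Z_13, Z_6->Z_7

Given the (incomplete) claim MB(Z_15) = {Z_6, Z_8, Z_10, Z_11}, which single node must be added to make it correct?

Z_12

By definition, MB(Z_15) is built from Z_15's parents, Z_15's children, and the co-parents of Z_15.
Pa(Z_15) = {Z_6, Z_8, Z_10, Z_11, Z_12}.
Children of Z_15: none.
With no children, Z_15 has no spouses; the co-parent set is empty.
MB(Z_15) = {Z_6, Z_8, Z_10, Z_11, Z_12}.
Comparing with the claimed set, Z_12 is missing.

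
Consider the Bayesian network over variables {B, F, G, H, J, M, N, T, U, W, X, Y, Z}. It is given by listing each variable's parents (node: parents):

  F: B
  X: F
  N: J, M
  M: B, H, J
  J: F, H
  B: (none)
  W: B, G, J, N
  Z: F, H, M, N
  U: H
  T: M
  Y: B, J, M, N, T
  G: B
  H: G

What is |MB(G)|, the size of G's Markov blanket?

G's children: H, W.
G's parents: B.
Co-parents of G (other parents of its children):
  H: no additional parents.
  W also has parents B, J, N.
MB(G) = {B, H, J, N, W}, which has 5 nodes.

5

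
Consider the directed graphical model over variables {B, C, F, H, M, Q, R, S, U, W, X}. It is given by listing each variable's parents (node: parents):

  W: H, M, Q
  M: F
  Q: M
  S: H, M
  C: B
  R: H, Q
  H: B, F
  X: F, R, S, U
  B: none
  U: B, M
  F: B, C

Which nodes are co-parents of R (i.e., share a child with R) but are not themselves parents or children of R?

{F, S, U}

Children of R: X.
  X also has parents F, S, U.
Excluding nodes already adjacent to R (H, Q, X), the co-parent-only contribution is {F, S, U}.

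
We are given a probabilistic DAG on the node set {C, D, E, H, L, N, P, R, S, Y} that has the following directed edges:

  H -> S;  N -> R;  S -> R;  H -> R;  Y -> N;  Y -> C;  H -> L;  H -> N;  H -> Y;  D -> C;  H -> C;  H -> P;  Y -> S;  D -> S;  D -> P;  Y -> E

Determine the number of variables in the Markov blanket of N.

N's children: R.
N has parents H, Y.
Co-parents of N (other parents of its children):
  parents(R) \ {N} = {H, S}.
MB(N) = {H, R, S, Y}, which has 4 nodes.

4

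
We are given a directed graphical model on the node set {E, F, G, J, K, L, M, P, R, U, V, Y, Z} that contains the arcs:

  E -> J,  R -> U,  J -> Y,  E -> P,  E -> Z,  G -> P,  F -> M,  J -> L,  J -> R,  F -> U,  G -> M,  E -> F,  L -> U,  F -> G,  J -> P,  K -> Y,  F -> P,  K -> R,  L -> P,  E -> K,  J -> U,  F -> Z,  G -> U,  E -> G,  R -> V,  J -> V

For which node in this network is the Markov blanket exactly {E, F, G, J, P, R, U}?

The target node must have every member of {E, F, G, J, P, R, U} as a parent, child, or co-parent, and no others.
Parents of L: J; children: P, U; co-parents: E, F, G, J, R.
These exactly cover the given set, so the node is L.

L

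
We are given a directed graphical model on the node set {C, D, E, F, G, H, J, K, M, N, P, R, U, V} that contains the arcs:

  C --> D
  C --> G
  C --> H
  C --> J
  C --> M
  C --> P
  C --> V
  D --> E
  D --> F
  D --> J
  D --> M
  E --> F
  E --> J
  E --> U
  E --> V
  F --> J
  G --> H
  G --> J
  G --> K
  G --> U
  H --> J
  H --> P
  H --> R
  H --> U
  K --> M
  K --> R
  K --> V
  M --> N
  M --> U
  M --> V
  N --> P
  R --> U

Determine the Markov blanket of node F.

A node's Markov blanket = Pa ∪ Ch ∪ (parents of Ch other than the node itself).
F's parents: D, E.
F's children: J.
Co-parents of F (other parents of its children):
  J's other parents are C, D, E, G, H.
Union: {D, E} ∪ {J} ∪ {C, D, E, G, H} = {C, D, E, G, H, J}.

{C, D, E, G, H, J}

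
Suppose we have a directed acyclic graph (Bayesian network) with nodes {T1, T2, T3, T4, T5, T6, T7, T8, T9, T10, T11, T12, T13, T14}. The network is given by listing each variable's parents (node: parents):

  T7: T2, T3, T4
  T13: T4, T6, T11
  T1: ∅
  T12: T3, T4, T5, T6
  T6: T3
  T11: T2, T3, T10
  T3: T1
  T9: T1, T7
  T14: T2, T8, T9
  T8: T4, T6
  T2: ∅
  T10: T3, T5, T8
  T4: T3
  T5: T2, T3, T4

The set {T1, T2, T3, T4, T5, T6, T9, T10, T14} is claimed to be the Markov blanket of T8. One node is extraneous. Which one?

T1

The Markov blanket of a node is its parents, its children, and the other parents of its children.
T8's parents: T4, T6.
T8's children: T10, T14.
Other parents of T8's children:
  T10's other parents are T3, T5.
  T14 also has parents T2, T9.
MB(T8) = {T2, T3, T4, T5, T6, T9, T10, T14}.
T1 is neither a parent, child, nor co-parent of T8, so it does not belong.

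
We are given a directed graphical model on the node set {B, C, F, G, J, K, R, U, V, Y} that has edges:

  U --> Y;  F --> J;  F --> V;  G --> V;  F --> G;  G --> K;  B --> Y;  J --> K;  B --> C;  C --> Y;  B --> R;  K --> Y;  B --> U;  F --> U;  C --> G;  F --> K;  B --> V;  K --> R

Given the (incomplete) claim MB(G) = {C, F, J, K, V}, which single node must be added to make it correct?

B

A node's Markov blanket = Pa ∪ Ch ∪ (parents of Ch other than the node itself).
G's children: K, V.
Parents of G: C, F.
Co-parents of G (other parents of its children):
  K also has parents F, J.
  parents(V) \ {G} = {B, F}.
MB(G) = {B, C, F, J, K, V}.
Comparing with the claimed set, B is missing.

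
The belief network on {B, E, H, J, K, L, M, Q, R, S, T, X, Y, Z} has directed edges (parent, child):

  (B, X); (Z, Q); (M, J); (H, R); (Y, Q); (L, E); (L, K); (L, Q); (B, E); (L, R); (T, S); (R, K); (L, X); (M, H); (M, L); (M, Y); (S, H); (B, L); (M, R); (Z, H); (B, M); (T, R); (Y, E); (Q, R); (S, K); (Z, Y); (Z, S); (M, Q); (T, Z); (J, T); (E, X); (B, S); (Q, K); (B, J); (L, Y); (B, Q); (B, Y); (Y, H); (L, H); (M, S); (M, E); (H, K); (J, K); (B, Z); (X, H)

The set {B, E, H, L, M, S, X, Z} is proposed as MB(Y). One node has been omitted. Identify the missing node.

Q

Y's parents: B, L, M, Z.
Y's children: E, H, Q.
Co-parents of Y (other parents of its children):
  E also has parents B, L, M.
  H also has parents L, M, S, X, Z.
  parents(Q) \ {Y} = {B, L, M, Z}.
MB(Y) = {B, E, H, L, M, Q, S, X, Z}.
Comparing with the claimed set, Q is missing.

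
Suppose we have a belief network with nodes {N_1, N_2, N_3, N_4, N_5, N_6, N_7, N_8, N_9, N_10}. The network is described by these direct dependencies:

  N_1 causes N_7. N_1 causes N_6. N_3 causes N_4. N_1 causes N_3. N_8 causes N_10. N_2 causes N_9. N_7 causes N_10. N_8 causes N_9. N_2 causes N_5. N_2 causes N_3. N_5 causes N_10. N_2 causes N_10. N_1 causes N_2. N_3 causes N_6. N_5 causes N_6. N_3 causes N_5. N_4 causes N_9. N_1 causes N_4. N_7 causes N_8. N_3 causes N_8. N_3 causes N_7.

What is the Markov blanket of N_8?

{N_2, N_3, N_4, N_5, N_7, N_9, N_10}

The Markov blanket of a node is its parents, its children, and the other parents of its children.
N_8 has parents N_3, N_7.
N_8 has children N_9, N_10.
Other parents of N_8's children:
  parents(N_9) \ {N_8} = {N_2, N_4}.
  parents(N_10) \ {N_8} = {N_2, N_5, N_7}.
So the Markov blanket of N_8 is {N_2, N_3, N_4, N_5, N_7, N_9, N_10}.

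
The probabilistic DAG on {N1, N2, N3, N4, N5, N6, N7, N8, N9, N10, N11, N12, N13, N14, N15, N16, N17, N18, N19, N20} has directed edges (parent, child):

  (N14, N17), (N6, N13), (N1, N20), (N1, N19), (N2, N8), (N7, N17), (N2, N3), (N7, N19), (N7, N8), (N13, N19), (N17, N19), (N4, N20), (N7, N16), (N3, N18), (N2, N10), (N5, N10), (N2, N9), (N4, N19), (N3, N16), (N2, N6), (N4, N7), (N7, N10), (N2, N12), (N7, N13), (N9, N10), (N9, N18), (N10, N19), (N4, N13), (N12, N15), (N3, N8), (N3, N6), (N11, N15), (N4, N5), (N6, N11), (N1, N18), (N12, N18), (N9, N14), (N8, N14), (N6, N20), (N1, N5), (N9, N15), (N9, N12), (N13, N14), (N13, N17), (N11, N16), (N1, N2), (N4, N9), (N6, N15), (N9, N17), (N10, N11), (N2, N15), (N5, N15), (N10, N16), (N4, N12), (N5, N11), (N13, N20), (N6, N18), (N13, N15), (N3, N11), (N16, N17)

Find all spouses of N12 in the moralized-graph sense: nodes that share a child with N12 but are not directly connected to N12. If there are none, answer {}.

{N1, N3, N5, N6, N11, N13}

Children of N12: N15, N18.
  N15's other parents are N2, N5, N6, N9, N11, N13.
  N18 also has parents N1, N3, N6, N9.
Excluding nodes already adjacent to N12 (N2, N4, N9, N15, N18), the co-parent-only contribution is {N1, N3, N5, N6, N11, N13}.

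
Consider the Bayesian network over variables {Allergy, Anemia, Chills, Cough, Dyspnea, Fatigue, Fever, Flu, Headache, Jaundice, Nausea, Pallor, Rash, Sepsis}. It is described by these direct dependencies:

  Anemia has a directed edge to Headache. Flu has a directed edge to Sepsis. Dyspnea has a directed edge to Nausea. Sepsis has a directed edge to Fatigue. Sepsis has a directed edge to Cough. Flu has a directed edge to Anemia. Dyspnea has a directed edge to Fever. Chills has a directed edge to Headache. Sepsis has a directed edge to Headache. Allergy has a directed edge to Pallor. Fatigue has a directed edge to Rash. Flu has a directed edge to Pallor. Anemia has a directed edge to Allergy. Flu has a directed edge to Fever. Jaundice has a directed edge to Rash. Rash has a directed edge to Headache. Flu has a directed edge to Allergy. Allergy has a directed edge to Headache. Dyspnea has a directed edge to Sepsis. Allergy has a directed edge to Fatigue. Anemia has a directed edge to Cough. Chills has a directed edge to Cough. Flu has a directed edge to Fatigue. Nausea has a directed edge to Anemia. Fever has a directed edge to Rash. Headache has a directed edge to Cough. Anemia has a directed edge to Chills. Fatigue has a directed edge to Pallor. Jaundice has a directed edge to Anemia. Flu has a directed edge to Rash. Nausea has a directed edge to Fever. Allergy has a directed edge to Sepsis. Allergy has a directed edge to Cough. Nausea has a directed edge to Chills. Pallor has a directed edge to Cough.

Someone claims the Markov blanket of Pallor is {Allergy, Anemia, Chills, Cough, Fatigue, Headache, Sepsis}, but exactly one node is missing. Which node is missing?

A node's Markov blanket = Pa ∪ Ch ∪ (parents of Ch other than the node itself).
Pallor has parents Allergy, Fatigue, Flu.
Pallor's children: Cough.
Co-parents of Pallor (other parents of its children):
  Cough: Allergy, Anemia, Chills, Headache, Sepsis
MB(Pallor) = {Allergy, Anemia, Chills, Cough, Fatigue, Flu, Headache, Sepsis}.
Comparing with the claimed set, Flu is missing.

Flu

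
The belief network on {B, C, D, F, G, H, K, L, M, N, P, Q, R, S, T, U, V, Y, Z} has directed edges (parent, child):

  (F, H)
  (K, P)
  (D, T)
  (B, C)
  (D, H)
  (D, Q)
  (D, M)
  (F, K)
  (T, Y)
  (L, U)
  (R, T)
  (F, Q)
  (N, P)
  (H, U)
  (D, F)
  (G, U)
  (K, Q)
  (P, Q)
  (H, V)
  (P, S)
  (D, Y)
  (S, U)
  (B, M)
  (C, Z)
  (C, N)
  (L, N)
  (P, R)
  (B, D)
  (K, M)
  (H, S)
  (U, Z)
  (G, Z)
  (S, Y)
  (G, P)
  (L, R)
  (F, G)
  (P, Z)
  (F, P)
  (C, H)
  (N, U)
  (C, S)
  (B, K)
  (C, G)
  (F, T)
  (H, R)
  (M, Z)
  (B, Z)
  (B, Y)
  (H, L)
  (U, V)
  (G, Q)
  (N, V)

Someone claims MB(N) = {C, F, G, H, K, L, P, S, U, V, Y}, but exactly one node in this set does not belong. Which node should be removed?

Recall MB(v) = parents ∪ children ∪ spouses, where spouses are the other parents of v's children.
Parents of N: C, L.
N's children: P, U, V.
Other parents of N's children:
  P's other parents are F, G, K.
  U's other parents are G, H, L, S.
  parents(V) \ {N} = {H, U}.
MB(N) = {C, F, G, H, K, L, P, S, U, V}.
Y is neither a parent, child, nor co-parent of N, so it does not belong.

Y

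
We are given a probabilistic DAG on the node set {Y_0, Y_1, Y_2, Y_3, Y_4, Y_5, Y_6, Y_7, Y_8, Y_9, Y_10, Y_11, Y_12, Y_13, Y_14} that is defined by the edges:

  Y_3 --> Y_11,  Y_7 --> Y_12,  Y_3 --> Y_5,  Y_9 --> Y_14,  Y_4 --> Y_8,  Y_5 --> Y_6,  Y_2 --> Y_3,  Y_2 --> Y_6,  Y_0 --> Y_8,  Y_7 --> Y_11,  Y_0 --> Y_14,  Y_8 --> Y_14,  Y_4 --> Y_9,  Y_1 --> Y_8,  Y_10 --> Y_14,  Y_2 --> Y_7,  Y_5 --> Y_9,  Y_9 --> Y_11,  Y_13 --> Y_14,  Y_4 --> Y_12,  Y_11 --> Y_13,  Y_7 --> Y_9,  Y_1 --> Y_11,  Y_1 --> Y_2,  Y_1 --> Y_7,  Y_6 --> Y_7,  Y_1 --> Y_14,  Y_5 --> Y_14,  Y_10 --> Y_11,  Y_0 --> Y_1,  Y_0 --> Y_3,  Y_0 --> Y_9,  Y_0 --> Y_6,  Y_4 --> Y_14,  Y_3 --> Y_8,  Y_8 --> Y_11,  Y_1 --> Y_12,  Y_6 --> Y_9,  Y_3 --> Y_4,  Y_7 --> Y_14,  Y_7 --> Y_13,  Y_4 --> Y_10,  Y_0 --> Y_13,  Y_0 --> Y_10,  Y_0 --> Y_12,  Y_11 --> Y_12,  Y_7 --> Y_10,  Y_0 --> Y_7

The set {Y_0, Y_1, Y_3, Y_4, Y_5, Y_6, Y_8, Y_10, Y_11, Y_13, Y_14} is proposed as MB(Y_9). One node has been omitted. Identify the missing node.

Y_7

The Markov blanket of a node is its parents, its children, and the other parents of its children.
Children of Y_9: Y_11, Y_14.
Pa(Y_9) = {Y_0, Y_4, Y_5, Y_6, Y_7}.
For each child, the remaining parents (spouses of Y_9):
  Y_11 also has parents Y_1, Y_3, Y_7, Y_8, Y_10.
  Y_14 also has parents Y_0, Y_1, Y_4, Y_5, Y_7, Y_8, Y_10, Y_13.
MB(Y_9) = {Y_0, Y_1, Y_3, Y_4, Y_5, Y_6, Y_7, Y_8, Y_10, Y_11, Y_13, Y_14}.
Comparing with the claimed set, Y_7 is missing.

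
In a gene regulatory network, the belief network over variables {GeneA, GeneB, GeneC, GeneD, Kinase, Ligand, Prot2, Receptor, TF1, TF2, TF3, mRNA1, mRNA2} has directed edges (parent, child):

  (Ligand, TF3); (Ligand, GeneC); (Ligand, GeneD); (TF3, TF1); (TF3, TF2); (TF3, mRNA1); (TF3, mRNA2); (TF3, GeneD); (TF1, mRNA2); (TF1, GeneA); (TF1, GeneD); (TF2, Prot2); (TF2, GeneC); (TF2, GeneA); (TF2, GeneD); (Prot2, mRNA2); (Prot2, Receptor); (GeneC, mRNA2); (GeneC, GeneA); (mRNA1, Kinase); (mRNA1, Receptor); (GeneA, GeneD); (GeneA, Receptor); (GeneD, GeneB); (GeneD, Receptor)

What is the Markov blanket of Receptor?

A node's Markov blanket = Pa ∪ Ch ∪ (parents of Ch other than the node itself).
Children of Receptor: none.
Receptor's parents: GeneA, GeneD, Prot2, mRNA1.
Receptor has no children, so there are no co-parents.
Union: {GeneA, GeneD, Prot2, mRNA1} ∪ {} ∪ {} = {GeneA, GeneD, Prot2, mRNA1}.

{GeneA, GeneD, Prot2, mRNA1}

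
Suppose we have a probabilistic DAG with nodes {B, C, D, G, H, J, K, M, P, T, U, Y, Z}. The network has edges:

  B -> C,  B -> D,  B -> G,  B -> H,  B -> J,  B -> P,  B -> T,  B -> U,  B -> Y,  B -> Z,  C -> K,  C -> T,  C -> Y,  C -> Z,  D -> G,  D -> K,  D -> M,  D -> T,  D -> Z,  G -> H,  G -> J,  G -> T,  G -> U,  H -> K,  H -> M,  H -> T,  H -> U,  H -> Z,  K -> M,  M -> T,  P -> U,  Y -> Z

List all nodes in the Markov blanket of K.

{C, D, H, M}

K's children: M.
Pa(K) = {C, D, H}.
Co-parents of K (other parents of its children):
  parents(M) \ {K} = {D, H}.
Taking the union gives {C, D, H, M}.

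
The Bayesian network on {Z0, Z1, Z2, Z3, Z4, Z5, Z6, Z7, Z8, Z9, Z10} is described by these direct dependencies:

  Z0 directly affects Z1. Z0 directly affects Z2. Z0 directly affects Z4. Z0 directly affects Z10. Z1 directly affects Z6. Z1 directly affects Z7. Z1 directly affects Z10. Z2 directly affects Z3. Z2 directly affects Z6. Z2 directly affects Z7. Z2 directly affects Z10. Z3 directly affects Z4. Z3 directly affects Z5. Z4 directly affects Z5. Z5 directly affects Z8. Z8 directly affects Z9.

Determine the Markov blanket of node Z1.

Pa(Z1) = {Z0}.
Ch(Z1) = {Z6, Z7, Z10}.
Other parents of Z1's children:
  Z6: Z2
  Z7: Z2
  Z10: Z0, Z2
MB(Z1) = {Z0, Z2, Z6, Z7, Z10}.

{Z0, Z2, Z6, Z7, Z10}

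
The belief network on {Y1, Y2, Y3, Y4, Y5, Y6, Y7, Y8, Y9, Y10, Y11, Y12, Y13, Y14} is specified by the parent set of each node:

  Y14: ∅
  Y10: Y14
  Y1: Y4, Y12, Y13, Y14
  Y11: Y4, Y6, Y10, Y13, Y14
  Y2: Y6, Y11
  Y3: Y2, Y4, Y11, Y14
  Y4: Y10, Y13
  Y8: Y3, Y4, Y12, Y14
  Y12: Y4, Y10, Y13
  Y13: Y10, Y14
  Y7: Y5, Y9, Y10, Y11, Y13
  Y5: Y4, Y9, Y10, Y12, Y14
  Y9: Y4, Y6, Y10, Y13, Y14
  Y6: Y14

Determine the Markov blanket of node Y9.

By definition, MB(Y9) is built from Y9's parents, Y9's children, and the co-parents of Y9.
Children of Y9: Y5, Y7.
Pa(Y9) = {Y4, Y6, Y10, Y13, Y14}.
Other parents of Y9's children:
  Y5's other parents are Y4, Y10, Y12, Y14.
  Y7's other parents are Y5, Y10, Y11, Y13.
Union: {Y4, Y6, Y10, Y13, Y14} ∪ {Y5, Y7} ∪ {Y4, Y5, Y10, Y11, Y12, Y13, Y14} = {Y4, Y5, Y6, Y7, Y10, Y11, Y12, Y13, Y14}.

{Y4, Y5, Y6, Y7, Y10, Y11, Y12, Y13, Y14}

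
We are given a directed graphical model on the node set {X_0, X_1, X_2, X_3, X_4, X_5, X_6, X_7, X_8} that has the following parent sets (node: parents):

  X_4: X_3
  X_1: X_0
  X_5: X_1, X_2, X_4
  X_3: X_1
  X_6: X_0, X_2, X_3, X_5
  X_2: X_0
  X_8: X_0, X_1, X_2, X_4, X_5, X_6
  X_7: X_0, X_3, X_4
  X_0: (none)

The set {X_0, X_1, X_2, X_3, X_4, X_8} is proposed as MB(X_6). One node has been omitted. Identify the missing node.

Recall MB(v) = parents ∪ children ∪ spouses, where spouses are the other parents of v's children.
Parents of X_6: X_0, X_2, X_3, X_5.
X_6 has child X_8.
Other parents of X_6's children:
  parents(X_8) \ {X_6} = {X_0, X_1, X_2, X_4, X_5}.
MB(X_6) = {X_0, X_1, X_2, X_3, X_4, X_5, X_8}.
Comparing with the claimed set, X_5 is missing.

X_5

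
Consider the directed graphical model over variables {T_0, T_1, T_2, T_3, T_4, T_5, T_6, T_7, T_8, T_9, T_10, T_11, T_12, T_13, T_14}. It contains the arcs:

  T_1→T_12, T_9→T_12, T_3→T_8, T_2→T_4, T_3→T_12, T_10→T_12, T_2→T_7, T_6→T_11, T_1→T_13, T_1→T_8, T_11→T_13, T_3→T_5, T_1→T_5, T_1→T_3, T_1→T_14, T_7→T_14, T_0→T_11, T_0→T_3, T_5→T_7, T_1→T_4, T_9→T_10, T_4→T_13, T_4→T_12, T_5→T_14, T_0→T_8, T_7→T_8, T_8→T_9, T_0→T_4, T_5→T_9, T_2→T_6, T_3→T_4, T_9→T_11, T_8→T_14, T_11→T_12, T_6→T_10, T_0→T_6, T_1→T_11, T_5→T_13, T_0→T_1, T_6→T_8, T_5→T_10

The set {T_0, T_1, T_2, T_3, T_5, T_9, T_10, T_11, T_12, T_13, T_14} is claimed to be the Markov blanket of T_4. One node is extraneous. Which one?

T_14

The Markov blanket of a node is its parents, its children, and the other parents of its children.
T_4 has children T_12, T_13.
Parents of T_4: T_0, T_1, T_2, T_3.
Parents of each child, excluding T_4:
  T_12: T_1, T_3, T_9, T_10, T_11
  T_13: T_1, T_5, T_11
MB(T_4) = {T_0, T_1, T_2, T_3, T_5, T_9, T_10, T_11, T_12, T_13}.
T_14 is neither a parent, child, nor co-parent of T_4, so it does not belong.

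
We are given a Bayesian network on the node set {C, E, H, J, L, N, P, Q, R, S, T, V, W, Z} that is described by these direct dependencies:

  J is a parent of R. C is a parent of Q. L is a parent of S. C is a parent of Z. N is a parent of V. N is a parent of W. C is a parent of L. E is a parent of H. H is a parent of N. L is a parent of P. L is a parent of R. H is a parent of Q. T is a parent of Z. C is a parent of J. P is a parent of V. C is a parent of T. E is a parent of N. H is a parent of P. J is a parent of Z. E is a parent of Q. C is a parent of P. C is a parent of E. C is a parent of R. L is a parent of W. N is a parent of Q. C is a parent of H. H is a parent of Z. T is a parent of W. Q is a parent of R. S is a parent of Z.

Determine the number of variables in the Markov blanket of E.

The Markov blanket of a node is its parents, its children, and the other parents of its children.
Pa(E) = {C}.
Ch(E) = {H, N, Q}.
For each child, the remaining parents (spouses of E):
  H: C
  N: H
  Q: C, H, N
MB(E) = {C, H, N, Q}, which has 4 nodes.

4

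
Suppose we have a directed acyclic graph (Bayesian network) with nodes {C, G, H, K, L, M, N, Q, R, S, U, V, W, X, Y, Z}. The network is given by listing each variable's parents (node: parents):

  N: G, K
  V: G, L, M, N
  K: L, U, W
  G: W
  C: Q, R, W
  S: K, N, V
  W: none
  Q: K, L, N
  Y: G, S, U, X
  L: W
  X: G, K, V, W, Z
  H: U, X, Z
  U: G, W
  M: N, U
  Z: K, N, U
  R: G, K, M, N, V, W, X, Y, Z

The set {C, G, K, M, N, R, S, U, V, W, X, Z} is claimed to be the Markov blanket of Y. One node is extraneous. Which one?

C

Y has child R.
Pa(Y) = {G, S, U, X}.
Parents of each child, excluding Y:
  parents(R) \ {Y} = {G, K, M, N, V, W, X, Z}.
MB(Y) = {G, K, M, N, R, S, U, V, W, X, Z}.
C is neither a parent, child, nor co-parent of Y, so it does not belong.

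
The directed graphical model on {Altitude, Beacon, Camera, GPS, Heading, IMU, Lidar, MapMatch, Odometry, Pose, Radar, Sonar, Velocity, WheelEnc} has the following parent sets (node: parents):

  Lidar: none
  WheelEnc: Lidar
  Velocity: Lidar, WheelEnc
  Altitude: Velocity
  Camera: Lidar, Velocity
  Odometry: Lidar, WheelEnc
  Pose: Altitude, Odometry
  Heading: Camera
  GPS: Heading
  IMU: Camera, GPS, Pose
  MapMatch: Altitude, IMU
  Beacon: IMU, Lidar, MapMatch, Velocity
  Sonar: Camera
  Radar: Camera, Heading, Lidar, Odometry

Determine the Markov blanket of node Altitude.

{IMU, MapMatch, Odometry, Pose, Velocity}

Ch(Altitude) = {MapMatch, Pose}.
Altitude's parents: Velocity.
Parents of each child, excluding Altitude:
  Pose also has parent Odometry.
  MapMatch's other parent is IMU.
Taking the union gives {IMU, MapMatch, Odometry, Pose, Velocity}.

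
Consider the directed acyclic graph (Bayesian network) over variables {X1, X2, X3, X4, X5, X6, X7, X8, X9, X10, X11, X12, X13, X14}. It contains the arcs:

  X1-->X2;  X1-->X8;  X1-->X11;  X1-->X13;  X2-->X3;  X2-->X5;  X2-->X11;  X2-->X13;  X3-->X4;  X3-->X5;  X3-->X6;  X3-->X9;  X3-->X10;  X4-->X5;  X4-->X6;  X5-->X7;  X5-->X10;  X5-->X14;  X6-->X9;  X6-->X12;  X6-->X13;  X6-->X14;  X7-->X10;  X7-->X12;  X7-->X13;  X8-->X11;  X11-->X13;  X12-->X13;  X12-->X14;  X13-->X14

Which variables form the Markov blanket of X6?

{X1, X2, X3, X4, X5, X7, X9, X11, X12, X13, X14}

A node's Markov blanket = Pa ∪ Ch ∪ (parents of Ch other than the node itself).
X6's parents: X3, X4.
Ch(X6) = {X9, X12, X13, X14}.
Parents of each child, excluding X6:
  X9: X3
  X12: X7
  X13: X1, X2, X7, X11, X12
  X14: X5, X12, X13
So the Markov blanket of X6 is {X1, X2, X3, X4, X5, X7, X9, X11, X12, X13, X14}.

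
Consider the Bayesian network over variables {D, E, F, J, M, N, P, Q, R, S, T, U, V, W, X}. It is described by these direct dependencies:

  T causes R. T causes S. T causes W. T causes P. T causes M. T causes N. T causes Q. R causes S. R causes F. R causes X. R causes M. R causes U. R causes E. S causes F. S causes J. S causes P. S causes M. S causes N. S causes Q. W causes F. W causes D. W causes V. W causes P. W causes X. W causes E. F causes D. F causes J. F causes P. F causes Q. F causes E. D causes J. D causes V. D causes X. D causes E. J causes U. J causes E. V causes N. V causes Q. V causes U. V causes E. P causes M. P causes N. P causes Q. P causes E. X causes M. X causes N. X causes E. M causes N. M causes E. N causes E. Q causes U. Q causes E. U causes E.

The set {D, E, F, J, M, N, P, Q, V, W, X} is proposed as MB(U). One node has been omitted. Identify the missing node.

Recall MB(v) = parents ∪ children ∪ spouses, where spouses are the other parents of v's children.
U has parents J, Q, R, V.
U has child E.
Parents of each child, excluding U:
  E also has parents D, F, J, M, N, P, Q, R, V, W, X.
MB(U) = {D, E, F, J, M, N, P, Q, R, V, W, X}.
Comparing with the claimed set, R is missing.

R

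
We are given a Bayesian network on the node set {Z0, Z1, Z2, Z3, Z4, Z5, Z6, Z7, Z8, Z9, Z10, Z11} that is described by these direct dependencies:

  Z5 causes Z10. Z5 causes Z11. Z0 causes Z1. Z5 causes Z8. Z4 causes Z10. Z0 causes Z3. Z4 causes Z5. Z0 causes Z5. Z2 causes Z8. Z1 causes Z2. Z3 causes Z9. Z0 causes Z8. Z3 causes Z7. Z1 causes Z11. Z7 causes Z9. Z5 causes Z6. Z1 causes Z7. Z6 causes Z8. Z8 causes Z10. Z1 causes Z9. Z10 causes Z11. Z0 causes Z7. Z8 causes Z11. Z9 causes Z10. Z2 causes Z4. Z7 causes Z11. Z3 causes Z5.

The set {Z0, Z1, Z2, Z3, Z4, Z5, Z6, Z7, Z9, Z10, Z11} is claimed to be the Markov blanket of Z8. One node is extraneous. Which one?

Z3

Z8 has parents Z0, Z2, Z5, Z6.
Z8's children: Z10, Z11.
Co-parents of Z8 (other parents of its children):
  parents(Z10) \ {Z8} = {Z4, Z5, Z9}.
  Z11's other parents are Z1, Z5, Z7, Z10.
MB(Z8) = {Z0, Z1, Z2, Z4, Z5, Z6, Z7, Z9, Z10, Z11}.
Z3 is neither a parent, child, nor co-parent of Z8, so it does not belong.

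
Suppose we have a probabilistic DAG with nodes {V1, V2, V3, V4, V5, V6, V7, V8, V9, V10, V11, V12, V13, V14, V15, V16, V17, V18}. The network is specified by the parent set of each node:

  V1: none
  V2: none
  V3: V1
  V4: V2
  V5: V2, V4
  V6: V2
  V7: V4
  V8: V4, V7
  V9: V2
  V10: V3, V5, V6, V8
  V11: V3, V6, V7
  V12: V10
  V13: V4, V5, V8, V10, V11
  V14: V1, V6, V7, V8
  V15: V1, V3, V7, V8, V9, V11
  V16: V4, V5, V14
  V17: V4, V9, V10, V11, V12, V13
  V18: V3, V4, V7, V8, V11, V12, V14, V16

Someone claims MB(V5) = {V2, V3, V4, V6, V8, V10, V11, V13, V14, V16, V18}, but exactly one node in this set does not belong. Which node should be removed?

Ch(V5) = {V10, V13, V16}.
V5's parents: V2, V4.
Other parents of V5's children:
  V10 also has parents V3, V6, V8.
  V13's other parents are V4, V8, V10, V11.
  V16 also has parents V4, V14.
MB(V5) = {V2, V3, V4, V6, V8, V10, V11, V13, V14, V16}.
V18 is neither a parent, child, nor co-parent of V5, so it does not belong.

V18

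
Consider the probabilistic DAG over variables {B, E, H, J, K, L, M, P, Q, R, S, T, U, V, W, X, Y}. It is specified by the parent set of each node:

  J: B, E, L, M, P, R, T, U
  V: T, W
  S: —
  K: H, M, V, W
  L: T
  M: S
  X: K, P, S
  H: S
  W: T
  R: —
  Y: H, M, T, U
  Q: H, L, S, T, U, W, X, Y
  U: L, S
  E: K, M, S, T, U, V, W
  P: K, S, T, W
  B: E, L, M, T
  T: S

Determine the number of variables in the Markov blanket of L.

Recall MB(v) = parents ∪ children ∪ spouses, where spouses are the other parents of v's children.
L's children: B, J, Q, U.
Pa(L) = {T}.
Other parents of L's children:
  U's other parent is S.
  B's other parents are E, M, T.
  Q also has parents H, S, T, U, W, X, Y.
  parents(J) \ {L} = {B, E, M, P, R, T, U}.
MB(L) = {B, E, H, J, M, P, Q, R, S, T, U, W, X, Y}, which has 14 nodes.

14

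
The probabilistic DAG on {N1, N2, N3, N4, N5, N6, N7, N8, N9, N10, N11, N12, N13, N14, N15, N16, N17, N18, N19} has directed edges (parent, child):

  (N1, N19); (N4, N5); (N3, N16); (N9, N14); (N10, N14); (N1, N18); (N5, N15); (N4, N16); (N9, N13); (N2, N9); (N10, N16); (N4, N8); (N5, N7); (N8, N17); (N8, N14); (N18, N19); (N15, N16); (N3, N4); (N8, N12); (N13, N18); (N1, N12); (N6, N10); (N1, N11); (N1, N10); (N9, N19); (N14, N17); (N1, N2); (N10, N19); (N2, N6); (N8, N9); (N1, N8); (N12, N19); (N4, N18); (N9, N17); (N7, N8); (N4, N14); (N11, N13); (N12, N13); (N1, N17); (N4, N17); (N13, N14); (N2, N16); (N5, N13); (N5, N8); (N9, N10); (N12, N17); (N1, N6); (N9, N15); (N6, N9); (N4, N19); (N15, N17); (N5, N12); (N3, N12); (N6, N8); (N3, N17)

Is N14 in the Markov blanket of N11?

The Markov blanket of a node is its parents, its children, and the other parents of its children.
N11 has child N13.
N11 has parent N1.
Parents of each child, excluding N11:
  parents(N13) \ {N11} = {N5, N9, N12}.
MB(N11) = {N1, N5, N9, N12, N13}; N14 is not in this set.

No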